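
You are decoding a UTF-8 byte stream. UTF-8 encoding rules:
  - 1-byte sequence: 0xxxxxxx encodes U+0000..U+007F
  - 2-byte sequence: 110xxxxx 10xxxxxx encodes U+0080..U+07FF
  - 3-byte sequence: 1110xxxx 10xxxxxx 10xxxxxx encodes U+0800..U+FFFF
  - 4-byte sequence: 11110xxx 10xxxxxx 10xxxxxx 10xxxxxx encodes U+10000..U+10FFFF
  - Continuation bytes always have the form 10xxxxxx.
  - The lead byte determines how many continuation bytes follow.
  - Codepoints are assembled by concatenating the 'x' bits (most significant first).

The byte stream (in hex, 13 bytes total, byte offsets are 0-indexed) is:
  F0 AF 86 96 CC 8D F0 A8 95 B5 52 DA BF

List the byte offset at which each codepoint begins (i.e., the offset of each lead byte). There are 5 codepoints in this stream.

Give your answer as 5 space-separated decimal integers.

Byte[0]=F0: 4-byte lead, need 3 cont bytes. acc=0x0
Byte[1]=AF: continuation. acc=(acc<<6)|0x2F=0x2F
Byte[2]=86: continuation. acc=(acc<<6)|0x06=0xBC6
Byte[3]=96: continuation. acc=(acc<<6)|0x16=0x2F196
Completed: cp=U+2F196 (starts at byte 0)
Byte[4]=CC: 2-byte lead, need 1 cont bytes. acc=0xC
Byte[5]=8D: continuation. acc=(acc<<6)|0x0D=0x30D
Completed: cp=U+030D (starts at byte 4)
Byte[6]=F0: 4-byte lead, need 3 cont bytes. acc=0x0
Byte[7]=A8: continuation. acc=(acc<<6)|0x28=0x28
Byte[8]=95: continuation. acc=(acc<<6)|0x15=0xA15
Byte[9]=B5: continuation. acc=(acc<<6)|0x35=0x28575
Completed: cp=U+28575 (starts at byte 6)
Byte[10]=52: 1-byte ASCII. cp=U+0052
Byte[11]=DA: 2-byte lead, need 1 cont bytes. acc=0x1A
Byte[12]=BF: continuation. acc=(acc<<6)|0x3F=0x6BF
Completed: cp=U+06BF (starts at byte 11)

Answer: 0 4 6 10 11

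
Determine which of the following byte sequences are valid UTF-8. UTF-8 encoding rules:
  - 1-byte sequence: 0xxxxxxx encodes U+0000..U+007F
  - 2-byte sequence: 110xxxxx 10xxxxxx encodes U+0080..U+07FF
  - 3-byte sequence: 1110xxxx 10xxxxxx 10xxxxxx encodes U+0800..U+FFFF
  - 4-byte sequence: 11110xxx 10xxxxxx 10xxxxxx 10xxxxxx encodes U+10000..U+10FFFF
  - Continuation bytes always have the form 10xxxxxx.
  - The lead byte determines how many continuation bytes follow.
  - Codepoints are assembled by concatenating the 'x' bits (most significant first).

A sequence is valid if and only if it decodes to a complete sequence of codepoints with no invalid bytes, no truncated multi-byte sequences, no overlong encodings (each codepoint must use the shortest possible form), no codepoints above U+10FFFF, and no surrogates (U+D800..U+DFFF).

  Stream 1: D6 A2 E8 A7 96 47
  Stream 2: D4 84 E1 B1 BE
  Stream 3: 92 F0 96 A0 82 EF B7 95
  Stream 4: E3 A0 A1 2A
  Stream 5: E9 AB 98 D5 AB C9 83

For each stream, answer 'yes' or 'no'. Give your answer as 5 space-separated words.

Answer: yes yes no yes yes

Derivation:
Stream 1: decodes cleanly. VALID
Stream 2: decodes cleanly. VALID
Stream 3: error at byte offset 0. INVALID
Stream 4: decodes cleanly. VALID
Stream 5: decodes cleanly. VALID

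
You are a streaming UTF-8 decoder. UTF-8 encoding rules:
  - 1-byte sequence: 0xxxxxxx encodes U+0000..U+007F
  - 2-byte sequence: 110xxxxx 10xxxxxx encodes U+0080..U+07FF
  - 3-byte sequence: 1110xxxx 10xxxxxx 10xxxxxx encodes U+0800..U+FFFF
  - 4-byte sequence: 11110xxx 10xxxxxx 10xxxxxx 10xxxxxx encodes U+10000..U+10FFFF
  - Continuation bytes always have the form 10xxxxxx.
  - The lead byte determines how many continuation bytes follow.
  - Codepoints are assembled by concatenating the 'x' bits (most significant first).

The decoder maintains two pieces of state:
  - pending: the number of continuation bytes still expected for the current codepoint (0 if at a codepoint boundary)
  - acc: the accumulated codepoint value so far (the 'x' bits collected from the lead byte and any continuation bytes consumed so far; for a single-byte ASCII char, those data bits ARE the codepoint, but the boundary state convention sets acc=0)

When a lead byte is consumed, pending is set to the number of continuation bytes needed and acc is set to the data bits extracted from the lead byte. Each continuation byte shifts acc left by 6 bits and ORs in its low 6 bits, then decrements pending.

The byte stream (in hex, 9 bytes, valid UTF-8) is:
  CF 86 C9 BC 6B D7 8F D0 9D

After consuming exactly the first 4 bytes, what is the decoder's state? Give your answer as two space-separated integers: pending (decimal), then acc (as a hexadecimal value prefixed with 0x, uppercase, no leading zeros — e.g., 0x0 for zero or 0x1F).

Byte[0]=CF: 2-byte lead. pending=1, acc=0xF
Byte[1]=86: continuation. acc=(acc<<6)|0x06=0x3C6, pending=0
Byte[2]=C9: 2-byte lead. pending=1, acc=0x9
Byte[3]=BC: continuation. acc=(acc<<6)|0x3C=0x27C, pending=0

Answer: 0 0x27C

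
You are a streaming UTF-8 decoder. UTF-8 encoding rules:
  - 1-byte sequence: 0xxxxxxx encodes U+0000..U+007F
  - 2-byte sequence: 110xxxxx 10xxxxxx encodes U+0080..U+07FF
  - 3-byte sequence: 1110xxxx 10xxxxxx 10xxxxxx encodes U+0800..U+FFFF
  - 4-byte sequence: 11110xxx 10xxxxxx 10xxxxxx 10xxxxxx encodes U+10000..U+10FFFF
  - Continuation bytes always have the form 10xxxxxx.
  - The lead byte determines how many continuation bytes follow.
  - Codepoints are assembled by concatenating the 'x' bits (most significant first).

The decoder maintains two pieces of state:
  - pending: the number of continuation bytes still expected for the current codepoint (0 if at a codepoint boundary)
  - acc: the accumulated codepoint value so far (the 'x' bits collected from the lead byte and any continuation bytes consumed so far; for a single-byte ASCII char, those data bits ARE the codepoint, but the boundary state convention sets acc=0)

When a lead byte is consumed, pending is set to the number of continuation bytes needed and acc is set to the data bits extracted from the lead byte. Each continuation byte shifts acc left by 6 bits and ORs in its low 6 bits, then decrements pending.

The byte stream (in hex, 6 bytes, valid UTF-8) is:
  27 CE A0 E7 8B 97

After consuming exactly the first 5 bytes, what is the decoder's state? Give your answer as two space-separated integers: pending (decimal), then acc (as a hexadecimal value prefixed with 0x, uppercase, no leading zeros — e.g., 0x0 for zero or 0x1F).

Answer: 1 0x1CB

Derivation:
Byte[0]=27: 1-byte. pending=0, acc=0x0
Byte[1]=CE: 2-byte lead. pending=1, acc=0xE
Byte[2]=A0: continuation. acc=(acc<<6)|0x20=0x3A0, pending=0
Byte[3]=E7: 3-byte lead. pending=2, acc=0x7
Byte[4]=8B: continuation. acc=(acc<<6)|0x0B=0x1CB, pending=1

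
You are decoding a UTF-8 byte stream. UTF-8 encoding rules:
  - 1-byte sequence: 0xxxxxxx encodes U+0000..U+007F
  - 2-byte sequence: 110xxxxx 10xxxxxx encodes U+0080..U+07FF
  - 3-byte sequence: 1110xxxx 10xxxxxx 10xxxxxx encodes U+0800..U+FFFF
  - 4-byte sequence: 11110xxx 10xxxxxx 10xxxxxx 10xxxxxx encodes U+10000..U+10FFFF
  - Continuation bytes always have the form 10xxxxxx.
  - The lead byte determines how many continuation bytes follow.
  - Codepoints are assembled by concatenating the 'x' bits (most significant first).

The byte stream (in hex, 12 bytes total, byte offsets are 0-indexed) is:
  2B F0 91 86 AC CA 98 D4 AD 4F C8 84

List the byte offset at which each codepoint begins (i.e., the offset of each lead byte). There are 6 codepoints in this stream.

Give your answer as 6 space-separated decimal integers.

Answer: 0 1 5 7 9 10

Derivation:
Byte[0]=2B: 1-byte ASCII. cp=U+002B
Byte[1]=F0: 4-byte lead, need 3 cont bytes. acc=0x0
Byte[2]=91: continuation. acc=(acc<<6)|0x11=0x11
Byte[3]=86: continuation. acc=(acc<<6)|0x06=0x446
Byte[4]=AC: continuation. acc=(acc<<6)|0x2C=0x111AC
Completed: cp=U+111AC (starts at byte 1)
Byte[5]=CA: 2-byte lead, need 1 cont bytes. acc=0xA
Byte[6]=98: continuation. acc=(acc<<6)|0x18=0x298
Completed: cp=U+0298 (starts at byte 5)
Byte[7]=D4: 2-byte lead, need 1 cont bytes. acc=0x14
Byte[8]=AD: continuation. acc=(acc<<6)|0x2D=0x52D
Completed: cp=U+052D (starts at byte 7)
Byte[9]=4F: 1-byte ASCII. cp=U+004F
Byte[10]=C8: 2-byte lead, need 1 cont bytes. acc=0x8
Byte[11]=84: continuation. acc=(acc<<6)|0x04=0x204
Completed: cp=U+0204 (starts at byte 10)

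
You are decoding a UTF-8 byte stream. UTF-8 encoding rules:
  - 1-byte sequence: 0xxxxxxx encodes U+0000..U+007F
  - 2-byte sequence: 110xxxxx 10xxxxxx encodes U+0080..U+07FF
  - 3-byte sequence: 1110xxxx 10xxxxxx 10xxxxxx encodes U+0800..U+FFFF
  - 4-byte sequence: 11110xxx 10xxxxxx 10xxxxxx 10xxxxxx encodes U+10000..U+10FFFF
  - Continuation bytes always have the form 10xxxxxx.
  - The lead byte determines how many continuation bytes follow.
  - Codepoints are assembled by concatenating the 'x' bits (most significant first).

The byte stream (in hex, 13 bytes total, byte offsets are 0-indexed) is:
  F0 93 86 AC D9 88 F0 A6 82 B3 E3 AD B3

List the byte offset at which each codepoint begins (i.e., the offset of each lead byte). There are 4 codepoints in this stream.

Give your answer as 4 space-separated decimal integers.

Answer: 0 4 6 10

Derivation:
Byte[0]=F0: 4-byte lead, need 3 cont bytes. acc=0x0
Byte[1]=93: continuation. acc=(acc<<6)|0x13=0x13
Byte[2]=86: continuation. acc=(acc<<6)|0x06=0x4C6
Byte[3]=AC: continuation. acc=(acc<<6)|0x2C=0x131AC
Completed: cp=U+131AC (starts at byte 0)
Byte[4]=D9: 2-byte lead, need 1 cont bytes. acc=0x19
Byte[5]=88: continuation. acc=(acc<<6)|0x08=0x648
Completed: cp=U+0648 (starts at byte 4)
Byte[6]=F0: 4-byte lead, need 3 cont bytes. acc=0x0
Byte[7]=A6: continuation. acc=(acc<<6)|0x26=0x26
Byte[8]=82: continuation. acc=(acc<<6)|0x02=0x982
Byte[9]=B3: continuation. acc=(acc<<6)|0x33=0x260B3
Completed: cp=U+260B3 (starts at byte 6)
Byte[10]=E3: 3-byte lead, need 2 cont bytes. acc=0x3
Byte[11]=AD: continuation. acc=(acc<<6)|0x2D=0xED
Byte[12]=B3: continuation. acc=(acc<<6)|0x33=0x3B73
Completed: cp=U+3B73 (starts at byte 10)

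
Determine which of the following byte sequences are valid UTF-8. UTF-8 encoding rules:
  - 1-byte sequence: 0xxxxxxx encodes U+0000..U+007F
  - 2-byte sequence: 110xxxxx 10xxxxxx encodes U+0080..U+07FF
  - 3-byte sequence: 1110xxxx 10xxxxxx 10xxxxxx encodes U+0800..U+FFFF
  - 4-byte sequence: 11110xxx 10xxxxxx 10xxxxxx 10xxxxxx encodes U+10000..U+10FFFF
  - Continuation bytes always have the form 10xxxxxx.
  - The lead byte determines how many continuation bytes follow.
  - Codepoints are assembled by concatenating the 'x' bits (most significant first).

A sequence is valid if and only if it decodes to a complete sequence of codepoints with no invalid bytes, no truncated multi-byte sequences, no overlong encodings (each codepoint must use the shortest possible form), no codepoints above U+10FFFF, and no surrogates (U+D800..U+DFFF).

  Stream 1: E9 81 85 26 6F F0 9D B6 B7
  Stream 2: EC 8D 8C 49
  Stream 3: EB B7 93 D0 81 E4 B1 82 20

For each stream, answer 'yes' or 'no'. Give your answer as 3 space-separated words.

Stream 1: decodes cleanly. VALID
Stream 2: decodes cleanly. VALID
Stream 3: decodes cleanly. VALID

Answer: yes yes yes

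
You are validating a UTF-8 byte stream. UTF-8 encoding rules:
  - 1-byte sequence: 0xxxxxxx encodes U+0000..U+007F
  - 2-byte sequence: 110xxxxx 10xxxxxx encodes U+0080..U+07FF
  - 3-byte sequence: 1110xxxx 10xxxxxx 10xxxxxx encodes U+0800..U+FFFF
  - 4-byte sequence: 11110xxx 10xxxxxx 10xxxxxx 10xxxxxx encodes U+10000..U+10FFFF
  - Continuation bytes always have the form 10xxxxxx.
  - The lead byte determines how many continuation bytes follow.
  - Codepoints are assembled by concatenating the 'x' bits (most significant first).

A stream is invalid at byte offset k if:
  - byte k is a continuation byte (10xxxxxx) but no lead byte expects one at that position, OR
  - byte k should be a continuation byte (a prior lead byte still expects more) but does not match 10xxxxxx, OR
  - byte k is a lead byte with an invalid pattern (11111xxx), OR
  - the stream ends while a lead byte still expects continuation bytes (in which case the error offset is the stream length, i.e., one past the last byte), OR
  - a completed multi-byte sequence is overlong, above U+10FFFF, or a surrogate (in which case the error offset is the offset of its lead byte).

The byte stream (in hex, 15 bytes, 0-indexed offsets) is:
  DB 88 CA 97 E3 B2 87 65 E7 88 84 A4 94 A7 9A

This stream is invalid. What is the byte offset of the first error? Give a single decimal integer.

Answer: 11

Derivation:
Byte[0]=DB: 2-byte lead, need 1 cont bytes. acc=0x1B
Byte[1]=88: continuation. acc=(acc<<6)|0x08=0x6C8
Completed: cp=U+06C8 (starts at byte 0)
Byte[2]=CA: 2-byte lead, need 1 cont bytes. acc=0xA
Byte[3]=97: continuation. acc=(acc<<6)|0x17=0x297
Completed: cp=U+0297 (starts at byte 2)
Byte[4]=E3: 3-byte lead, need 2 cont bytes. acc=0x3
Byte[5]=B2: continuation. acc=(acc<<6)|0x32=0xF2
Byte[6]=87: continuation. acc=(acc<<6)|0x07=0x3C87
Completed: cp=U+3C87 (starts at byte 4)
Byte[7]=65: 1-byte ASCII. cp=U+0065
Byte[8]=E7: 3-byte lead, need 2 cont bytes. acc=0x7
Byte[9]=88: continuation. acc=(acc<<6)|0x08=0x1C8
Byte[10]=84: continuation. acc=(acc<<6)|0x04=0x7204
Completed: cp=U+7204 (starts at byte 8)
Byte[11]=A4: INVALID lead byte (not 0xxx/110x/1110/11110)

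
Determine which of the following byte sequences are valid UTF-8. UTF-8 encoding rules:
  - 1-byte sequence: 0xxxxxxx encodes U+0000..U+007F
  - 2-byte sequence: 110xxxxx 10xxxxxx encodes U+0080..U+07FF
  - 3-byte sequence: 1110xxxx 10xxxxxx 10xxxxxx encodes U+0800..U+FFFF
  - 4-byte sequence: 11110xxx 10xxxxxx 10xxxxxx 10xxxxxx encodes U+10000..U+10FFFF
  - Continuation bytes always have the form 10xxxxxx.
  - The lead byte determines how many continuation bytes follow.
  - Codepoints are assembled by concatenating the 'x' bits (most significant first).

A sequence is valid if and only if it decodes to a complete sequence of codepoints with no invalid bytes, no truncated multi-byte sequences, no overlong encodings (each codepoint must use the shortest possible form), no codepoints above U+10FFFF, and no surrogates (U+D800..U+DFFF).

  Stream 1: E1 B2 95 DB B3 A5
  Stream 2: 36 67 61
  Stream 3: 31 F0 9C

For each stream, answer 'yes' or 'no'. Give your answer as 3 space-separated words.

Answer: no yes no

Derivation:
Stream 1: error at byte offset 5. INVALID
Stream 2: decodes cleanly. VALID
Stream 3: error at byte offset 3. INVALID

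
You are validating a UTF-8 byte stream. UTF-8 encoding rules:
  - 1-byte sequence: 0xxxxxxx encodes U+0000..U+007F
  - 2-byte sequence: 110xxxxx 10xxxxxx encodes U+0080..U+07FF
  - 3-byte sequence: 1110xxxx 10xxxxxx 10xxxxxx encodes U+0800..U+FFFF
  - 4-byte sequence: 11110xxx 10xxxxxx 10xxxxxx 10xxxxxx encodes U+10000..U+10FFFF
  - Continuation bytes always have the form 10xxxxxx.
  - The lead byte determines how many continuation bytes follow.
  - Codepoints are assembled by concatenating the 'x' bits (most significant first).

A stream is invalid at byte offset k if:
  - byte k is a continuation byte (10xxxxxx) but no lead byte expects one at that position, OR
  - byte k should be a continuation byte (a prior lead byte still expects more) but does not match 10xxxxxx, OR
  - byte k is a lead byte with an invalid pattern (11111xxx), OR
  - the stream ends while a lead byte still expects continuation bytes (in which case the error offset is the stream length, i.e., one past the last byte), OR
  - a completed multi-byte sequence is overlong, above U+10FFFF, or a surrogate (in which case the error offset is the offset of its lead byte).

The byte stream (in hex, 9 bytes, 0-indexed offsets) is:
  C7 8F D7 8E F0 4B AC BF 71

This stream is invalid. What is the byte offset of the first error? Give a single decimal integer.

Answer: 5

Derivation:
Byte[0]=C7: 2-byte lead, need 1 cont bytes. acc=0x7
Byte[1]=8F: continuation. acc=(acc<<6)|0x0F=0x1CF
Completed: cp=U+01CF (starts at byte 0)
Byte[2]=D7: 2-byte lead, need 1 cont bytes. acc=0x17
Byte[3]=8E: continuation. acc=(acc<<6)|0x0E=0x5CE
Completed: cp=U+05CE (starts at byte 2)
Byte[4]=F0: 4-byte lead, need 3 cont bytes. acc=0x0
Byte[5]=4B: expected 10xxxxxx continuation. INVALID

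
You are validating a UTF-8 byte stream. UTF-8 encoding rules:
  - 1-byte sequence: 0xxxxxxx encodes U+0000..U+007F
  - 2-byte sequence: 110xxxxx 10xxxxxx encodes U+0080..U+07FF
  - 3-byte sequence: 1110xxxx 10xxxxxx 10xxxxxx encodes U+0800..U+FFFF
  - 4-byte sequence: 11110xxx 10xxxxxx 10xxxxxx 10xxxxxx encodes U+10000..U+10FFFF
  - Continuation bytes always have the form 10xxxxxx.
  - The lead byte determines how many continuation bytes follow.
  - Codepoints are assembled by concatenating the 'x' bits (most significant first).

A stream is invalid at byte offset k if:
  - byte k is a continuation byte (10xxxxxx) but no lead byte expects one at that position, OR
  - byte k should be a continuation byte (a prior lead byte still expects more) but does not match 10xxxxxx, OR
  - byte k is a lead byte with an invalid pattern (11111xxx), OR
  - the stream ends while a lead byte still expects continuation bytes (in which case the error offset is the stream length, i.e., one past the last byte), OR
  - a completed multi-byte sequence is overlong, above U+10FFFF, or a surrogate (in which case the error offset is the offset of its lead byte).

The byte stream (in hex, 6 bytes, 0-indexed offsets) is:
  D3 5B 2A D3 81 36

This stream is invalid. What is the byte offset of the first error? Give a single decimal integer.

Byte[0]=D3: 2-byte lead, need 1 cont bytes. acc=0x13
Byte[1]=5B: expected 10xxxxxx continuation. INVALID

Answer: 1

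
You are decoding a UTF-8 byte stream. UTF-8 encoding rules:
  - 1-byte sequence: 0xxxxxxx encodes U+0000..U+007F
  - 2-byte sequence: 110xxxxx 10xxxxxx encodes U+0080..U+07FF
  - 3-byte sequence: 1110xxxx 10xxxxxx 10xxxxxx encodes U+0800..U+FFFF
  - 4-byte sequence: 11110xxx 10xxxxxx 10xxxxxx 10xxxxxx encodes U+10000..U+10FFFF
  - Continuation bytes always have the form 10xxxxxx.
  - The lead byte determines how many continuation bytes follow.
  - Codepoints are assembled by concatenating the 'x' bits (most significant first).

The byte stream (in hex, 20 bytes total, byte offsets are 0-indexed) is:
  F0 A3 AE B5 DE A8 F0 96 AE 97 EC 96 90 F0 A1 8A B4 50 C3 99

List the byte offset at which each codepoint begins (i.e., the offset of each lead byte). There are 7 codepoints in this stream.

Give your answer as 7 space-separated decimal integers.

Answer: 0 4 6 10 13 17 18

Derivation:
Byte[0]=F0: 4-byte lead, need 3 cont bytes. acc=0x0
Byte[1]=A3: continuation. acc=(acc<<6)|0x23=0x23
Byte[2]=AE: continuation. acc=(acc<<6)|0x2E=0x8EE
Byte[3]=B5: continuation. acc=(acc<<6)|0x35=0x23BB5
Completed: cp=U+23BB5 (starts at byte 0)
Byte[4]=DE: 2-byte lead, need 1 cont bytes. acc=0x1E
Byte[5]=A8: continuation. acc=(acc<<6)|0x28=0x7A8
Completed: cp=U+07A8 (starts at byte 4)
Byte[6]=F0: 4-byte lead, need 3 cont bytes. acc=0x0
Byte[7]=96: continuation. acc=(acc<<6)|0x16=0x16
Byte[8]=AE: continuation. acc=(acc<<6)|0x2E=0x5AE
Byte[9]=97: continuation. acc=(acc<<6)|0x17=0x16B97
Completed: cp=U+16B97 (starts at byte 6)
Byte[10]=EC: 3-byte lead, need 2 cont bytes. acc=0xC
Byte[11]=96: continuation. acc=(acc<<6)|0x16=0x316
Byte[12]=90: continuation. acc=(acc<<6)|0x10=0xC590
Completed: cp=U+C590 (starts at byte 10)
Byte[13]=F0: 4-byte lead, need 3 cont bytes. acc=0x0
Byte[14]=A1: continuation. acc=(acc<<6)|0x21=0x21
Byte[15]=8A: continuation. acc=(acc<<6)|0x0A=0x84A
Byte[16]=B4: continuation. acc=(acc<<6)|0x34=0x212B4
Completed: cp=U+212B4 (starts at byte 13)
Byte[17]=50: 1-byte ASCII. cp=U+0050
Byte[18]=C3: 2-byte lead, need 1 cont bytes. acc=0x3
Byte[19]=99: continuation. acc=(acc<<6)|0x19=0xD9
Completed: cp=U+00D9 (starts at byte 18)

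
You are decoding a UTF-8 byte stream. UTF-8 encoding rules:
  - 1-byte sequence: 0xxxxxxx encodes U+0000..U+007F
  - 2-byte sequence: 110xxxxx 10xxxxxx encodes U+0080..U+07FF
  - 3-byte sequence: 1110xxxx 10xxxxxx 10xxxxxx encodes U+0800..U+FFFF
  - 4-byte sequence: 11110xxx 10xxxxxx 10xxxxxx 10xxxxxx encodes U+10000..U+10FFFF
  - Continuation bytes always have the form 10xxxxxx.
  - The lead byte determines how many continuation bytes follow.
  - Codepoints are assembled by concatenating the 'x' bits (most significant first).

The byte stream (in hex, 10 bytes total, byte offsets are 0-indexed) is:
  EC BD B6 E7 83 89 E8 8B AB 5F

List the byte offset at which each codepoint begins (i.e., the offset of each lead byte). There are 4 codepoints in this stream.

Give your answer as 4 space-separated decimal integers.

Answer: 0 3 6 9

Derivation:
Byte[0]=EC: 3-byte lead, need 2 cont bytes. acc=0xC
Byte[1]=BD: continuation. acc=(acc<<6)|0x3D=0x33D
Byte[2]=B6: continuation. acc=(acc<<6)|0x36=0xCF76
Completed: cp=U+CF76 (starts at byte 0)
Byte[3]=E7: 3-byte lead, need 2 cont bytes. acc=0x7
Byte[4]=83: continuation. acc=(acc<<6)|0x03=0x1C3
Byte[5]=89: continuation. acc=(acc<<6)|0x09=0x70C9
Completed: cp=U+70C9 (starts at byte 3)
Byte[6]=E8: 3-byte lead, need 2 cont bytes. acc=0x8
Byte[7]=8B: continuation. acc=(acc<<6)|0x0B=0x20B
Byte[8]=AB: continuation. acc=(acc<<6)|0x2B=0x82EB
Completed: cp=U+82EB (starts at byte 6)
Byte[9]=5F: 1-byte ASCII. cp=U+005F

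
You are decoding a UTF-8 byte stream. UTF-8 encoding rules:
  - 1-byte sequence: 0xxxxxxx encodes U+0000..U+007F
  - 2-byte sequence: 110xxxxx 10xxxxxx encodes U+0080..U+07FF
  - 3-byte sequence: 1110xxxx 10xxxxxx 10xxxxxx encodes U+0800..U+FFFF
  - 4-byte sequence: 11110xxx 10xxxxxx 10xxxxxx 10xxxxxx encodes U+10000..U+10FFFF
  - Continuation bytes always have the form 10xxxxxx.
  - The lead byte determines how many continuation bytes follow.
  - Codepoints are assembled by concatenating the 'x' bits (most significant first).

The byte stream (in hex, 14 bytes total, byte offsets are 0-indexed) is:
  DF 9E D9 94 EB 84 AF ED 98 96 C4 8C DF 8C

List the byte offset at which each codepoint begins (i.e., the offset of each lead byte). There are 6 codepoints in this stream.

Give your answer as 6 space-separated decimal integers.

Byte[0]=DF: 2-byte lead, need 1 cont bytes. acc=0x1F
Byte[1]=9E: continuation. acc=(acc<<6)|0x1E=0x7DE
Completed: cp=U+07DE (starts at byte 0)
Byte[2]=D9: 2-byte lead, need 1 cont bytes. acc=0x19
Byte[3]=94: continuation. acc=(acc<<6)|0x14=0x654
Completed: cp=U+0654 (starts at byte 2)
Byte[4]=EB: 3-byte lead, need 2 cont bytes. acc=0xB
Byte[5]=84: continuation. acc=(acc<<6)|0x04=0x2C4
Byte[6]=AF: continuation. acc=(acc<<6)|0x2F=0xB12F
Completed: cp=U+B12F (starts at byte 4)
Byte[7]=ED: 3-byte lead, need 2 cont bytes. acc=0xD
Byte[8]=98: continuation. acc=(acc<<6)|0x18=0x358
Byte[9]=96: continuation. acc=(acc<<6)|0x16=0xD616
Completed: cp=U+D616 (starts at byte 7)
Byte[10]=C4: 2-byte lead, need 1 cont bytes. acc=0x4
Byte[11]=8C: continuation. acc=(acc<<6)|0x0C=0x10C
Completed: cp=U+010C (starts at byte 10)
Byte[12]=DF: 2-byte lead, need 1 cont bytes. acc=0x1F
Byte[13]=8C: continuation. acc=(acc<<6)|0x0C=0x7CC
Completed: cp=U+07CC (starts at byte 12)

Answer: 0 2 4 7 10 12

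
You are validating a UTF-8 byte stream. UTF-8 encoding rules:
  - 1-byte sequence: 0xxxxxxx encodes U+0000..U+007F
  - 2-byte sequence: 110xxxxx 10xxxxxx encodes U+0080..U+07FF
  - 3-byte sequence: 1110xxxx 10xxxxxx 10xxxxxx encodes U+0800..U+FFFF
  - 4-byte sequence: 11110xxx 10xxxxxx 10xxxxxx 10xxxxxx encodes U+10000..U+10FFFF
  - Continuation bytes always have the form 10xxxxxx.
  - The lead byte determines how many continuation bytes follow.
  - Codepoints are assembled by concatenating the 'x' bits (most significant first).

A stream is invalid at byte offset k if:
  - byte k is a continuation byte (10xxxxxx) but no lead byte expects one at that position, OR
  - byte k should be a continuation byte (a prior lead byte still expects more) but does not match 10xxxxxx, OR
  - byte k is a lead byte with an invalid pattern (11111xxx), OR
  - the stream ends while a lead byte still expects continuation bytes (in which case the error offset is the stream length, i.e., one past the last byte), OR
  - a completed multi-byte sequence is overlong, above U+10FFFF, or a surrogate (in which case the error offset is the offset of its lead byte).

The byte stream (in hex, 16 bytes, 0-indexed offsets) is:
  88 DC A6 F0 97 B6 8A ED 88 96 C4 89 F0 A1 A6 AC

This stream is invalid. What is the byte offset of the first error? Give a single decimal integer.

Answer: 0

Derivation:
Byte[0]=88: INVALID lead byte (not 0xxx/110x/1110/11110)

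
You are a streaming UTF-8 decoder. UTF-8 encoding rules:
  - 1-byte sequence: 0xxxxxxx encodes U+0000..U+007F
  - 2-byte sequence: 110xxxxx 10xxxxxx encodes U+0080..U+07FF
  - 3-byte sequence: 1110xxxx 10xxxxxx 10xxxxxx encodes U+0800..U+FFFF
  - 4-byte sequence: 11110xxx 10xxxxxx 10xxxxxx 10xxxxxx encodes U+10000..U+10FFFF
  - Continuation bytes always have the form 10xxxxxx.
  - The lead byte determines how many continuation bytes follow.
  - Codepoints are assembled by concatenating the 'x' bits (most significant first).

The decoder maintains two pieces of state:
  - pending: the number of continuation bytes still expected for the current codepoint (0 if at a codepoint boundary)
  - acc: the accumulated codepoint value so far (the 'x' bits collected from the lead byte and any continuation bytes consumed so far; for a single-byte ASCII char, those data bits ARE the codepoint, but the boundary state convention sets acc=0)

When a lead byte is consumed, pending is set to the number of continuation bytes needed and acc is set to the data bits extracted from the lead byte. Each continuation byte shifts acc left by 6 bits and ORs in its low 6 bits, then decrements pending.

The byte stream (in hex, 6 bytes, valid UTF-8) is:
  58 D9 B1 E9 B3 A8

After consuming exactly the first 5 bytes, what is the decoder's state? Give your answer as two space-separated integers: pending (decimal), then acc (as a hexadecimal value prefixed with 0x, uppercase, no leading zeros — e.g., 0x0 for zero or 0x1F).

Byte[0]=58: 1-byte. pending=0, acc=0x0
Byte[1]=D9: 2-byte lead. pending=1, acc=0x19
Byte[2]=B1: continuation. acc=(acc<<6)|0x31=0x671, pending=0
Byte[3]=E9: 3-byte lead. pending=2, acc=0x9
Byte[4]=B3: continuation. acc=(acc<<6)|0x33=0x273, pending=1

Answer: 1 0x273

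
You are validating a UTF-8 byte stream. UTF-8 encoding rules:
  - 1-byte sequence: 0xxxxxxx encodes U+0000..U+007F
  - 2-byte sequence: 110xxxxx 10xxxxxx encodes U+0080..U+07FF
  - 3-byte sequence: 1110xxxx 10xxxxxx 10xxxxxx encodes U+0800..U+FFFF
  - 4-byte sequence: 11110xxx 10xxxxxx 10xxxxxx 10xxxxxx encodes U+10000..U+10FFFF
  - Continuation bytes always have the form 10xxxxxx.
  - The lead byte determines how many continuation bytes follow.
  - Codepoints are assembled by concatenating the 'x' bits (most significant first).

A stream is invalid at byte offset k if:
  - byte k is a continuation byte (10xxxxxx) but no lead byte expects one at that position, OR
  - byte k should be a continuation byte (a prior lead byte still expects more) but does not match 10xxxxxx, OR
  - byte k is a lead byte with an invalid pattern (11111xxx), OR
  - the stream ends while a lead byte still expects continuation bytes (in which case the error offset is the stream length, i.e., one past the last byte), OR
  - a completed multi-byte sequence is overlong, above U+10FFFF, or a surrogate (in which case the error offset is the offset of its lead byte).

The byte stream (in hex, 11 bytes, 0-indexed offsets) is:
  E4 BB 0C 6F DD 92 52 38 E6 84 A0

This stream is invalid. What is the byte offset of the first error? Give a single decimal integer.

Byte[0]=E4: 3-byte lead, need 2 cont bytes. acc=0x4
Byte[1]=BB: continuation. acc=(acc<<6)|0x3B=0x13B
Byte[2]=0C: expected 10xxxxxx continuation. INVALID

Answer: 2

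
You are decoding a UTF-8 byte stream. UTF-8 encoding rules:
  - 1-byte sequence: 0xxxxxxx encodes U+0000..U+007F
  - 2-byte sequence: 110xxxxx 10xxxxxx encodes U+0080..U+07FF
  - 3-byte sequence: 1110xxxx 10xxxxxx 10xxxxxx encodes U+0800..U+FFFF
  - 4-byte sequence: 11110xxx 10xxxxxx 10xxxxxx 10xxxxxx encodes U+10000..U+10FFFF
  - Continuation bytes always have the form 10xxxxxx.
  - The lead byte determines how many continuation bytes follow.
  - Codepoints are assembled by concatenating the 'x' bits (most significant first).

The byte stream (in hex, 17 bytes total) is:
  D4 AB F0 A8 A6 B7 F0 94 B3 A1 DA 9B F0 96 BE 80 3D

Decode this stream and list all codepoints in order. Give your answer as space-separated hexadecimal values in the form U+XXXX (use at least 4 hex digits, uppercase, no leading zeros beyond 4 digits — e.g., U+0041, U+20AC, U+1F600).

Answer: U+052B U+289B7 U+14CE1 U+069B U+16F80 U+003D

Derivation:
Byte[0]=D4: 2-byte lead, need 1 cont bytes. acc=0x14
Byte[1]=AB: continuation. acc=(acc<<6)|0x2B=0x52B
Completed: cp=U+052B (starts at byte 0)
Byte[2]=F0: 4-byte lead, need 3 cont bytes. acc=0x0
Byte[3]=A8: continuation. acc=(acc<<6)|0x28=0x28
Byte[4]=A6: continuation. acc=(acc<<6)|0x26=0xA26
Byte[5]=B7: continuation. acc=(acc<<6)|0x37=0x289B7
Completed: cp=U+289B7 (starts at byte 2)
Byte[6]=F0: 4-byte lead, need 3 cont bytes. acc=0x0
Byte[7]=94: continuation. acc=(acc<<6)|0x14=0x14
Byte[8]=B3: continuation. acc=(acc<<6)|0x33=0x533
Byte[9]=A1: continuation. acc=(acc<<6)|0x21=0x14CE1
Completed: cp=U+14CE1 (starts at byte 6)
Byte[10]=DA: 2-byte lead, need 1 cont bytes. acc=0x1A
Byte[11]=9B: continuation. acc=(acc<<6)|0x1B=0x69B
Completed: cp=U+069B (starts at byte 10)
Byte[12]=F0: 4-byte lead, need 3 cont bytes. acc=0x0
Byte[13]=96: continuation. acc=(acc<<6)|0x16=0x16
Byte[14]=BE: continuation. acc=(acc<<6)|0x3E=0x5BE
Byte[15]=80: continuation. acc=(acc<<6)|0x00=0x16F80
Completed: cp=U+16F80 (starts at byte 12)
Byte[16]=3D: 1-byte ASCII. cp=U+003D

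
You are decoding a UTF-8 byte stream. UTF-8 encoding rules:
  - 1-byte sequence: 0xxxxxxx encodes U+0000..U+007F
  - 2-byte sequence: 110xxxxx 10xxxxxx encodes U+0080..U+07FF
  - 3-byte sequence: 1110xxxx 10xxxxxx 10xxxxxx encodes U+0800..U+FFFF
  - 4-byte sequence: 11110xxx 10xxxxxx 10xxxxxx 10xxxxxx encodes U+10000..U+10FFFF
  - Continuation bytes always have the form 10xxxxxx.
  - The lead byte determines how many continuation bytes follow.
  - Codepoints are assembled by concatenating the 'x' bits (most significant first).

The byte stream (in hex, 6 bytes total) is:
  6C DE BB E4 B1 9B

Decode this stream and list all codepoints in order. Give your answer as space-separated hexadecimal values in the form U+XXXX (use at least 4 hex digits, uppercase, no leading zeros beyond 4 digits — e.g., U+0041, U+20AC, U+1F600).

Answer: U+006C U+07BB U+4C5B

Derivation:
Byte[0]=6C: 1-byte ASCII. cp=U+006C
Byte[1]=DE: 2-byte lead, need 1 cont bytes. acc=0x1E
Byte[2]=BB: continuation. acc=(acc<<6)|0x3B=0x7BB
Completed: cp=U+07BB (starts at byte 1)
Byte[3]=E4: 3-byte lead, need 2 cont bytes. acc=0x4
Byte[4]=B1: continuation. acc=(acc<<6)|0x31=0x131
Byte[5]=9B: continuation. acc=(acc<<6)|0x1B=0x4C5B
Completed: cp=U+4C5B (starts at byte 3)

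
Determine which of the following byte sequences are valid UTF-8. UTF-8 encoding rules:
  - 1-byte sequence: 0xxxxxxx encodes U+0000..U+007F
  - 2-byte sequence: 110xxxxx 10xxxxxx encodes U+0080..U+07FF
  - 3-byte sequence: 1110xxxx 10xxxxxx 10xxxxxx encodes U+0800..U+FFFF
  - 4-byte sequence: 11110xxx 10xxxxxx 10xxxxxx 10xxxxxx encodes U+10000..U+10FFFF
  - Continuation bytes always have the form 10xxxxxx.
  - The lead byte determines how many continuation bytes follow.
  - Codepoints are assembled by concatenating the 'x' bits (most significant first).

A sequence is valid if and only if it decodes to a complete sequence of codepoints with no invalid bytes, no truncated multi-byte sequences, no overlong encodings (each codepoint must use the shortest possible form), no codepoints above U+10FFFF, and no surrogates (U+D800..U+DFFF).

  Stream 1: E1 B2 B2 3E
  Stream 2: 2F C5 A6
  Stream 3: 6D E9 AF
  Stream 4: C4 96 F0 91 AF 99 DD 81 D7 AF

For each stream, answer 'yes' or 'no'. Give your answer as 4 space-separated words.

Answer: yes yes no yes

Derivation:
Stream 1: decodes cleanly. VALID
Stream 2: decodes cleanly. VALID
Stream 3: error at byte offset 3. INVALID
Stream 4: decodes cleanly. VALID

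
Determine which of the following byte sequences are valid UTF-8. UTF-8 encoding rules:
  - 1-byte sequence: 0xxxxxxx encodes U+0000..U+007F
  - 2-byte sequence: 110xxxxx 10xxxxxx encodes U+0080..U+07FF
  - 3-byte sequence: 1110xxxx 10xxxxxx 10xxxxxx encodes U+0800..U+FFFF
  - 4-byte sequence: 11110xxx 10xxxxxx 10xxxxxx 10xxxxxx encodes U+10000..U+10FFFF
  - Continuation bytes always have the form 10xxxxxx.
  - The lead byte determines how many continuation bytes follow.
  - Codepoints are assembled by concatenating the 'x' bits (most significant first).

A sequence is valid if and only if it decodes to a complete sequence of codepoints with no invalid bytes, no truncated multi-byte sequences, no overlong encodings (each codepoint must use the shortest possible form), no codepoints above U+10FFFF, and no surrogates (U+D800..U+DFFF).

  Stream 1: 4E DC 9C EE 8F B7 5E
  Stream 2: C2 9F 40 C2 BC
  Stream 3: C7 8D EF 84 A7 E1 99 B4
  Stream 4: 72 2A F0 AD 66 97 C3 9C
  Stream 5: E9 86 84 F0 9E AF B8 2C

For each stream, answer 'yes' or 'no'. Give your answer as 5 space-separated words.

Answer: yes yes yes no yes

Derivation:
Stream 1: decodes cleanly. VALID
Stream 2: decodes cleanly. VALID
Stream 3: decodes cleanly. VALID
Stream 4: error at byte offset 4. INVALID
Stream 5: decodes cleanly. VALID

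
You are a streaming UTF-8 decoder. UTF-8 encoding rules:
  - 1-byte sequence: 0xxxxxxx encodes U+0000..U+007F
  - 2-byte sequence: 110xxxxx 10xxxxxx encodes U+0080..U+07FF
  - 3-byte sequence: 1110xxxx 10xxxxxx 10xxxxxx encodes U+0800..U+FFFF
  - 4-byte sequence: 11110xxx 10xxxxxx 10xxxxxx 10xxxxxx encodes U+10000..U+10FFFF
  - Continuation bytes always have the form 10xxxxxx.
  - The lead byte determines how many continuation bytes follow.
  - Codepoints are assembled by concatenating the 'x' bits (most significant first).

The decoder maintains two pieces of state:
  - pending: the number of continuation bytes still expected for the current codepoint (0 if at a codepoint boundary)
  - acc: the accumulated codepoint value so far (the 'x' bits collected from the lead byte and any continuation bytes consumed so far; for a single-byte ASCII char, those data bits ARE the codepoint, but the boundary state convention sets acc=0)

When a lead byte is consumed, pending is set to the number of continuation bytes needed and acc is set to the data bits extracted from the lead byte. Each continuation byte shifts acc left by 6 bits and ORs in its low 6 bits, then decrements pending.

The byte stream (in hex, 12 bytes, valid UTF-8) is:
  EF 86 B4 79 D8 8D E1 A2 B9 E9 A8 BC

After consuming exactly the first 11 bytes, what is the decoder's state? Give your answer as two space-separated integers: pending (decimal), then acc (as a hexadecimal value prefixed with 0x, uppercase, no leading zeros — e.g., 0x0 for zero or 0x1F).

Answer: 1 0x268

Derivation:
Byte[0]=EF: 3-byte lead. pending=2, acc=0xF
Byte[1]=86: continuation. acc=(acc<<6)|0x06=0x3C6, pending=1
Byte[2]=B4: continuation. acc=(acc<<6)|0x34=0xF1B4, pending=0
Byte[3]=79: 1-byte. pending=0, acc=0x0
Byte[4]=D8: 2-byte lead. pending=1, acc=0x18
Byte[5]=8D: continuation. acc=(acc<<6)|0x0D=0x60D, pending=0
Byte[6]=E1: 3-byte lead. pending=2, acc=0x1
Byte[7]=A2: continuation. acc=(acc<<6)|0x22=0x62, pending=1
Byte[8]=B9: continuation. acc=(acc<<6)|0x39=0x18B9, pending=0
Byte[9]=E9: 3-byte lead. pending=2, acc=0x9
Byte[10]=A8: continuation. acc=(acc<<6)|0x28=0x268, pending=1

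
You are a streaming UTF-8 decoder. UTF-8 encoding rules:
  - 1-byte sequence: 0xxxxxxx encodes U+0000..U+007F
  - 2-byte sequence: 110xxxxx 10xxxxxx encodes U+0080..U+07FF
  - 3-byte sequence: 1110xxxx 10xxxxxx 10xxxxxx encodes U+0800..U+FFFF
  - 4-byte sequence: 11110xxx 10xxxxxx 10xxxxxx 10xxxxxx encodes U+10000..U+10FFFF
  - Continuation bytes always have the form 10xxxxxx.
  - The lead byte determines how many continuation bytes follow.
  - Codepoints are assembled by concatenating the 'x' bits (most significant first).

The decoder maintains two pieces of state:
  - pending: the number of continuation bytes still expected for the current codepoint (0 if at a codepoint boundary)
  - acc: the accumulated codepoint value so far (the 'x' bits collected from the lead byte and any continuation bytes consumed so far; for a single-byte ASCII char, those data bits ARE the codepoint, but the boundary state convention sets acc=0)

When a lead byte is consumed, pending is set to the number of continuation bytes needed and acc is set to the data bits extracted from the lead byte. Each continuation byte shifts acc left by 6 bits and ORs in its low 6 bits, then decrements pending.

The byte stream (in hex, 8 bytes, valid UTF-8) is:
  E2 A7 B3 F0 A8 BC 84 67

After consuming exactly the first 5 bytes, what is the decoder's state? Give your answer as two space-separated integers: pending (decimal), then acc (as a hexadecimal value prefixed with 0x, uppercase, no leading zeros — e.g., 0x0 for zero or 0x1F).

Byte[0]=E2: 3-byte lead. pending=2, acc=0x2
Byte[1]=A7: continuation. acc=(acc<<6)|0x27=0xA7, pending=1
Byte[2]=B3: continuation. acc=(acc<<6)|0x33=0x29F3, pending=0
Byte[3]=F0: 4-byte lead. pending=3, acc=0x0
Byte[4]=A8: continuation. acc=(acc<<6)|0x28=0x28, pending=2

Answer: 2 0x28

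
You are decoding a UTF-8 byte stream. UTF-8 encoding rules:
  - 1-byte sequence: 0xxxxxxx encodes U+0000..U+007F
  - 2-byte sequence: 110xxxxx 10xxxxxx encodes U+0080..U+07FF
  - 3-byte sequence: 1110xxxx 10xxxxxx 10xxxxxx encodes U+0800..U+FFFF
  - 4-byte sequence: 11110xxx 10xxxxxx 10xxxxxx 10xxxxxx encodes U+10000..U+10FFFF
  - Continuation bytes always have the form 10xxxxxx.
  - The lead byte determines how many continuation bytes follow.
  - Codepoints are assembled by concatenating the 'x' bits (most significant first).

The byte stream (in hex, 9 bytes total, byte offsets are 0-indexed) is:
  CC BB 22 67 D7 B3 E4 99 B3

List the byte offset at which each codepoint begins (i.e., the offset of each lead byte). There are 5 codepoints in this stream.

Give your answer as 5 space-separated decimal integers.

Answer: 0 2 3 4 6

Derivation:
Byte[0]=CC: 2-byte lead, need 1 cont bytes. acc=0xC
Byte[1]=BB: continuation. acc=(acc<<6)|0x3B=0x33B
Completed: cp=U+033B (starts at byte 0)
Byte[2]=22: 1-byte ASCII. cp=U+0022
Byte[3]=67: 1-byte ASCII. cp=U+0067
Byte[4]=D7: 2-byte lead, need 1 cont bytes. acc=0x17
Byte[5]=B3: continuation. acc=(acc<<6)|0x33=0x5F3
Completed: cp=U+05F3 (starts at byte 4)
Byte[6]=E4: 3-byte lead, need 2 cont bytes. acc=0x4
Byte[7]=99: continuation. acc=(acc<<6)|0x19=0x119
Byte[8]=B3: continuation. acc=(acc<<6)|0x33=0x4673
Completed: cp=U+4673 (starts at byte 6)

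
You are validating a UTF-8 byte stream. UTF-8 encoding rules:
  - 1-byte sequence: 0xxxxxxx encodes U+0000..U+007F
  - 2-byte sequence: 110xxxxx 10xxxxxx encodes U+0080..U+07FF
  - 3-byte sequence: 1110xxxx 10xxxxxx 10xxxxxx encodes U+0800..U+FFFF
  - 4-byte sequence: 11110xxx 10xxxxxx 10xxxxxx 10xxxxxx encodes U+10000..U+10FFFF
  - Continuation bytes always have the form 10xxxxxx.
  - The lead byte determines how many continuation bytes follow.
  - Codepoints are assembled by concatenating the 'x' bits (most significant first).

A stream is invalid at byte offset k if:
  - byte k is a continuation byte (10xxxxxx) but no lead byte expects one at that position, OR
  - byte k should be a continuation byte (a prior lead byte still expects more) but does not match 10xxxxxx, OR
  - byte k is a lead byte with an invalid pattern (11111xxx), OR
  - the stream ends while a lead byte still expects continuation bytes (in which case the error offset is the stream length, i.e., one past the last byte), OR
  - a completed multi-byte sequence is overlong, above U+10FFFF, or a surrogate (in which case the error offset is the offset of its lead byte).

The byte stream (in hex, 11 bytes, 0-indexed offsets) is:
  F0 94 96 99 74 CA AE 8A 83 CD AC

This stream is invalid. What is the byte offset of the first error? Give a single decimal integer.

Byte[0]=F0: 4-byte lead, need 3 cont bytes. acc=0x0
Byte[1]=94: continuation. acc=(acc<<6)|0x14=0x14
Byte[2]=96: continuation. acc=(acc<<6)|0x16=0x516
Byte[3]=99: continuation. acc=(acc<<6)|0x19=0x14599
Completed: cp=U+14599 (starts at byte 0)
Byte[4]=74: 1-byte ASCII. cp=U+0074
Byte[5]=CA: 2-byte lead, need 1 cont bytes. acc=0xA
Byte[6]=AE: continuation. acc=(acc<<6)|0x2E=0x2AE
Completed: cp=U+02AE (starts at byte 5)
Byte[7]=8A: INVALID lead byte (not 0xxx/110x/1110/11110)

Answer: 7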